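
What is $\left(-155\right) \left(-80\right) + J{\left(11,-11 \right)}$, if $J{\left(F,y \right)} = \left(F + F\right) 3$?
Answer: $12466$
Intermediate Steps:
$J{\left(F,y \right)} = 6 F$ ($J{\left(F,y \right)} = 2 F 3 = 6 F$)
$\left(-155\right) \left(-80\right) + J{\left(11,-11 \right)} = \left(-155\right) \left(-80\right) + 6 \cdot 11 = 12400 + 66 = 12466$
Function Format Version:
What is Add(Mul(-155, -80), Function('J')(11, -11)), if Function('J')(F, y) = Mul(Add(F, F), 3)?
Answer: 12466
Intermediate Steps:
Function('J')(F, y) = Mul(6, F) (Function('J')(F, y) = Mul(Mul(2, F), 3) = Mul(6, F))
Add(Mul(-155, -80), Function('J')(11, -11)) = Add(Mul(-155, -80), Mul(6, 11)) = Add(12400, 66) = 12466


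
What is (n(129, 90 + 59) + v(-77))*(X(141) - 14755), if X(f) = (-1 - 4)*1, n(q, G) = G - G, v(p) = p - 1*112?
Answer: 2789640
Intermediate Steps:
v(p) = -112 + p (v(p) = p - 112 = -112 + p)
n(q, G) = 0
X(f) = -5 (X(f) = -5*1 = -5)
(n(129, 90 + 59) + v(-77))*(X(141) - 14755) = (0 + (-112 - 77))*(-5 - 14755) = (0 - 189)*(-14760) = -189*(-14760) = 2789640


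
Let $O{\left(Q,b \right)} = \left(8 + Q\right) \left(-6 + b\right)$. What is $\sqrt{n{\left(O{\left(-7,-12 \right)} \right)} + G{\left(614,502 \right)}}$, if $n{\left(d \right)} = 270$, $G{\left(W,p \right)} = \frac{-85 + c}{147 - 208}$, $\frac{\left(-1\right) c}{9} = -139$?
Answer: $\frac{2 \sqrt{233386}}{61} \approx 15.839$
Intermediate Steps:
$c = 1251$ ($c = \left(-9\right) \left(-139\right) = 1251$)
$G{\left(W,p \right)} = - \frac{1166}{61}$ ($G{\left(W,p \right)} = \frac{-85 + 1251}{147 - 208} = \frac{1166}{-61} = 1166 \left(- \frac{1}{61}\right) = - \frac{1166}{61}$)
$O{\left(Q,b \right)} = \left(-6 + b\right) \left(8 + Q\right)$
$\sqrt{n{\left(O{\left(-7,-12 \right)} \right)} + G{\left(614,502 \right)}} = \sqrt{270 - \frac{1166}{61}} = \sqrt{\frac{15304}{61}} = \frac{2 \sqrt{233386}}{61}$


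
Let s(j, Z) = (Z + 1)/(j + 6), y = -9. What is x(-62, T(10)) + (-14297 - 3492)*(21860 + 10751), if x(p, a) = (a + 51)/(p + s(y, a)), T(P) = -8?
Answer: -103840957270/179 ≈ -5.8012e+8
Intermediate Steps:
s(j, Z) = (1 + Z)/(6 + j)
x(p, a) = (51 + a)/(-1/3 + p - a/3) (x(p, a) = (a + 51)/(p + (1 + a)/(6 - 9)) = (51 + a)/(p + (1 + a)/(-3)) = (51 + a)/(p - (1 + a)/3) = (51 + a)/(p + (-1/3 - a/3)) = (51 + a)/(-1/3 + p - a/3))
x(-62, T(10)) + (-14297 - 3492)*(21860 + 10751) = 3*(51 - 8)/(-1 - 1*(-8) + 3*(-62)) + (-14297 - 3492)*(21860 + 10751) = 3*43/(-1 + 8 - 186) - 17789*32611 = 3*43/(-179) - 580117079 = 3*(-1/179)*43 - 580117079 = -129/179 - 580117079 = -103840957270/179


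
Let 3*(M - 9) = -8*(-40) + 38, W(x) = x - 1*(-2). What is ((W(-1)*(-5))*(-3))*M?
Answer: 1925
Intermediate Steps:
W(x) = 2 + x (W(x) = x + 2 = 2 + x)
M = 385/3 (M = 9 + (-8*(-40) + 38)/3 = 9 + (320 + 38)/3 = 9 + (⅓)*358 = 9 + 358/3 = 385/3 ≈ 128.33)
((W(-1)*(-5))*(-3))*M = (((2 - 1)*(-5))*(-3))*(385/3) = ((1*(-5))*(-3))*(385/3) = -5*(-3)*(385/3) = 15*(385/3) = 1925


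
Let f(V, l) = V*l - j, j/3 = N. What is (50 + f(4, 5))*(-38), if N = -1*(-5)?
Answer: -2090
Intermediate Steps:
N = 5
j = 15 (j = 3*5 = 15)
f(V, l) = -15 + V*l (f(V, l) = V*l - 1*15 = V*l - 15 = -15 + V*l)
(50 + f(4, 5))*(-38) = (50 + (-15 + 4*5))*(-38) = (50 + (-15 + 20))*(-38) = (50 + 5)*(-38) = 55*(-38) = -2090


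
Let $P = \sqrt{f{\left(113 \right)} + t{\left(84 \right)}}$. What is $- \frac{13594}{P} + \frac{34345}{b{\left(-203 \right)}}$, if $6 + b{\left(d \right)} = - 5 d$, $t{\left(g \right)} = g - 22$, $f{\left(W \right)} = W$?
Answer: $\frac{34345}{1009} - \frac{1942 \sqrt{7}}{5} \approx -993.57$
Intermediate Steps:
$t{\left(g \right)} = -22 + g$
$b{\left(d \right)} = -6 - 5 d$
$P = 5 \sqrt{7}$ ($P = \sqrt{113 + \left(-22 + 84\right)} = \sqrt{113 + 62} = \sqrt{175} = 5 \sqrt{7} \approx 13.229$)
$- \frac{13594}{P} + \frac{34345}{b{\left(-203 \right)}} = - \frac{13594}{5 \sqrt{7}} + \frac{34345}{-6 - -1015} = - 13594 \frac{\sqrt{7}}{35} + \frac{34345}{-6 + 1015} = - \frac{1942 \sqrt{7}}{5} + \frac{34345}{1009} = \frac{34345}{1009} - \frac{1942 \sqrt{7}}{5}$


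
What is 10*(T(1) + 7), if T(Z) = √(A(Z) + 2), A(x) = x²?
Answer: 70 + 10*√3 ≈ 87.321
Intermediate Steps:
T(Z) = √(2 + Z²) (T(Z) = √(Z² + 2) = √(2 + Z²))
10*(T(1) + 7) = 10*(√(2 + 1²) + 7) = 10*(√(2 + 1) + 7) = 10*(√3 + 7) = 10*(7 + √3) = 70 + 10*√3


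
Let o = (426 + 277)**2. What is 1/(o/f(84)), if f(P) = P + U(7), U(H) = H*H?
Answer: 7/26011 ≈ 0.00026912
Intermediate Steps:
U(H) = H**2
o = 494209 (o = 703**2 = 494209)
f(P) = 49 + P (f(P) = P + 7**2 = P + 49 = 49 + P)
1/(o/f(84)) = 1/(494209/(49 + 84)) = 1/(494209/133) = 1/(494209*(1/133)) = 1/(26011/7) = 7/26011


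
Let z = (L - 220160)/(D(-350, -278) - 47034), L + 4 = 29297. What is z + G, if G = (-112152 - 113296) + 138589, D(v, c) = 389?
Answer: -4051347188/46645 ≈ -86855.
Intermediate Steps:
L = 29293 (L = -4 + 29297 = 29293)
z = 190867/46645 (z = (29293 - 220160)/(389 - 47034) = -190867/(-46645) = -190867*(-1/46645) = 190867/46645 ≈ 4.0919)
G = -86859 (G = -225448 + 138589 = -86859)
z + G = 190867/46645 - 86859 = -4051347188/46645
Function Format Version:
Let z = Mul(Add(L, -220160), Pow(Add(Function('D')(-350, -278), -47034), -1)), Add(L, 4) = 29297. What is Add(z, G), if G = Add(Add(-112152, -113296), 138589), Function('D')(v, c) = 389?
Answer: Rational(-4051347188, 46645) ≈ -86855.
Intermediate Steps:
L = 29293 (L = Add(-4, 29297) = 29293)
z = Rational(190867, 46645) (z = Mul(Add(29293, -220160), Pow(Add(389, -47034), -1)) = Mul(-190867, Pow(-46645, -1)) = Mul(-190867, Rational(-1, 46645)) = Rational(190867, 46645) ≈ 4.0919)
G = -86859 (G = Add(-225448, 138589) = -86859)
Add(z, G) = Add(Rational(190867, 46645), -86859) = Rational(-4051347188, 46645)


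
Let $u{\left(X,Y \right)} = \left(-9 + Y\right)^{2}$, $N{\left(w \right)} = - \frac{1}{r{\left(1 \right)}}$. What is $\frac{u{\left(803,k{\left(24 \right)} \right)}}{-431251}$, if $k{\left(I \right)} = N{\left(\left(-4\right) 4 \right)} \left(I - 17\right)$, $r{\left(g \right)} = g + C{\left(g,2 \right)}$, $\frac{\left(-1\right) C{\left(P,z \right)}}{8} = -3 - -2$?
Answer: $- \frac{7744}{34931331} \approx -0.00022169$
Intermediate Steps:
$C{\left(P,z \right)} = 8$ ($C{\left(P,z \right)} = - 8 \left(-3 - -2\right) = - 8 \left(-3 + 2\right) = \left(-8\right) \left(-1\right) = 8$)
$r{\left(g \right)} = 8 + g$ ($r{\left(g \right)} = g + 8 = 8 + g$)
$N{\left(w \right)} = - \frac{1}{9}$ ($N{\left(w \right)} = - \frac{1}{8 + 1} = - \frac{1}{9}$)
$k{\left(I \right)} = \frac{17}{9} - \frac{I}{9}$ ($k{\left(I \right)} = - \frac{I - 17}{9} = - \frac{-17 + I}{9} = \frac{17}{9} - \frac{I}{9}$)
$\frac{u{\left(803,k{\left(24 \right)} \right)}}{-431251} = \frac{\left(-9 + \left(\frac{17}{9} - \frac{8}{3}\right)\right)^{2}}{-431251} = \left(-9 + \left(\frac{17}{9} - \frac{8}{3}\right)\right)^{2} \left(- \frac{1}{431251}\right) = \left(-9 - \frac{7}{9}\right)^{2} \left(- \frac{1}{431251}\right) = \left(- \frac{88}{9}\right)^{2} \left(- \frac{1}{431251}\right) = \frac{7744}{81} \left(- \frac{1}{431251}\right) = - \frac{7744}{34931331}$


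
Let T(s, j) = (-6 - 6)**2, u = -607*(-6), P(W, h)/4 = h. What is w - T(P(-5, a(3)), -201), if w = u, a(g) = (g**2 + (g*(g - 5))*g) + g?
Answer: 3498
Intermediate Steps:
a(g) = g + g**2 + g**2*(-5 + g) (a(g) = (g**2 + (g*(-5 + g))*g) + g = (g**2 + g**2*(-5 + g)) + g = g + g**2 + g**2*(-5 + g))
P(W, h) = 4*h
u = 3642
T(s, j) = 144 (T(s, j) = (-12)**2 = 144)
w = 3642
w - T(P(-5, a(3)), -201) = 3642 - 1*144 = 3642 - 144 = 3498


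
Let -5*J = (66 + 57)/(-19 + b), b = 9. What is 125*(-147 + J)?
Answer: -36135/2 ≈ -18068.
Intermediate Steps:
J = 123/50 (J = -(66 + 57)/(5*(-19 + 9)) = -123/(5*(-10)) = -123*(-1)/(5*10) = -⅕*(-123/10) = 123/50 ≈ 2.4600)
125*(-147 + J) = 125*(-147 + 123/50) = 125*(-7227/50) = -36135/2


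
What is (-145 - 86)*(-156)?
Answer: 36036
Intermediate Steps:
(-145 - 86)*(-156) = -231*(-156) = 36036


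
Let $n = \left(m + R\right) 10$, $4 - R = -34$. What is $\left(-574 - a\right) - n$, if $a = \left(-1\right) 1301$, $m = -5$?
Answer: $397$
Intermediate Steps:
$R = 38$ ($R = 4 - -34 = 4 + 34 = 38$)
$a = -1301$
$n = 330$ ($n = \left(-5 + 38\right) 10 = 33 \cdot 10 = 330$)
$\left(-574 - a\right) - n = \left(-574 - -1301\right) - 330 = \left(-574 + 1301\right) - 330 = 727 - 330 = 397$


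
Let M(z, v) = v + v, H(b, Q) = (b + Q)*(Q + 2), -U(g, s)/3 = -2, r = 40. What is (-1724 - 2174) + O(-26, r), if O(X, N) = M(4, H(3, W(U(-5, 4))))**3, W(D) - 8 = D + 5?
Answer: 788885126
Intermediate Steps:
U(g, s) = 6 (U(g, s) = -3*(-2) = 6)
W(D) = 13 + D (W(D) = 8 + (D + 5) = 8 + (5 + D) = 13 + D)
H(b, Q) = (2 + Q)*(Q + b) (H(b, Q) = (Q + b)*(2 + Q) = (2 + Q)*(Q + b))
M(z, v) = 2*v
O(X, N) = 788889024 (O(X, N) = (2*((13 + 6)**2 + 2*(13 + 6) + 2*3 + (13 + 6)*3))**3 = (2*(19**2 + 2*19 + 6 + 19*3))**3 = (2*(361 + 38 + 6 + 57))**3 = (2*462)**3 = 924**3 = 788889024)
(-1724 - 2174) + O(-26, r) = (-1724 - 2174) + 788889024 = -3898 + 788889024 = 788885126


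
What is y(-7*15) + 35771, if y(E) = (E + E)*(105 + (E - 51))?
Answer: 46481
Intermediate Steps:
y(E) = 2*E*(54 + E) (y(E) = (2*E)*(105 + (-51 + E)) = (2*E)*(54 + E) = 2*E*(54 + E))
y(-7*15) + 35771 = 2*(-7*15)*(54 - 7*15) + 35771 = 2*(-105)*(54 - 105) + 35771 = 2*(-105)*(-51) + 35771 = 10710 + 35771 = 46481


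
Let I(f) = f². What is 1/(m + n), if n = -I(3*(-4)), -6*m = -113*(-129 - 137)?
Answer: -3/15461 ≈ -0.00019404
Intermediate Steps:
m = -15029/3 (m = -(-113)*(-129 - 137)/6 = -(-113)*(-266)/6 = -⅙*30058 = -15029/3 ≈ -5009.7)
n = -144 (n = -(3*(-4))² = -1*(-12)² = -1*144 = -144)
1/(m + n) = 1/(-15029/3 - 144) = 1/(-15461/3) = -3/15461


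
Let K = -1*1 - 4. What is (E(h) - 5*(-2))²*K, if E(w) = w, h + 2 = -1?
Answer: -245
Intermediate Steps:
h = -3 (h = -2 - 1 = -3)
K = -5 (K = -1 - 4 = -5)
(E(h) - 5*(-2))²*K = (-3 - 5*(-2))²*(-5) = (-3 + 10)²*(-5) = 7²*(-5) = 49*(-5) = -245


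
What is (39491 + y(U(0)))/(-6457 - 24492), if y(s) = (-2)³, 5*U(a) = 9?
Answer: -39483/30949 ≈ -1.2757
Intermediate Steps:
U(a) = 9/5 (U(a) = (⅕)*9 = 9/5)
y(s) = -8
(39491 + y(U(0)))/(-6457 - 24492) = (39491 - 8)/(-6457 - 24492) = 39483/(-30949) = 39483*(-1/30949) = -39483/30949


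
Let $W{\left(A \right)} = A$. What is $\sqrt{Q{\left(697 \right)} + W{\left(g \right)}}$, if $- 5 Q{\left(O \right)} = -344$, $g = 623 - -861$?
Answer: $\frac{2 \sqrt{9705}}{5} \approx 39.406$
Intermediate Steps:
$g = 1484$ ($g = 623 + 861 = 1484$)
$Q{\left(O \right)} = \frac{344}{5}$ ($Q{\left(O \right)} = \left(- \frac{1}{5}\right) \left(-344\right) = \frac{344}{5}$)
$\sqrt{Q{\left(697 \right)} + W{\left(g \right)}} = \sqrt{\frac{344}{5} + 1484} = \sqrt{\frac{7764}{5}} = \frac{2 \sqrt{9705}}{5}$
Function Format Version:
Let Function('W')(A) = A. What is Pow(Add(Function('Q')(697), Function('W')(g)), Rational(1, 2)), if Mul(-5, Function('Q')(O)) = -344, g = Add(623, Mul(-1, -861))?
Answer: Mul(Rational(2, 5), Pow(9705, Rational(1, 2))) ≈ 39.406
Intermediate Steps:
g = 1484 (g = Add(623, 861) = 1484)
Function('Q')(O) = Rational(344, 5) (Function('Q')(O) = Mul(Rational(-1, 5), -344) = Rational(344, 5))
Pow(Add(Function('Q')(697), Function('W')(g)), Rational(1, 2)) = Pow(Add(Rational(344, 5), 1484), Rational(1, 2)) = Pow(Rational(7764, 5), Rational(1, 2)) = Mul(Rational(2, 5), Pow(9705, Rational(1, 2)))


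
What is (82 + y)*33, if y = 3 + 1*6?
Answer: 3003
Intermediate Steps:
y = 9 (y = 3 + 6 = 9)
(82 + y)*33 = (82 + 9)*33 = 91*33 = 3003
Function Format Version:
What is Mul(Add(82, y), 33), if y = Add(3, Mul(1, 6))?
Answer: 3003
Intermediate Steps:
y = 9 (y = Add(3, 6) = 9)
Mul(Add(82, y), 33) = Mul(Add(82, 9), 33) = Mul(91, 33) = 3003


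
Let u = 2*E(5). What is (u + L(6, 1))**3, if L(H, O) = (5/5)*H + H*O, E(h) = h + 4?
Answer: 27000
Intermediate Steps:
E(h) = 4 + h
L(H, O) = H + H*O (L(H, O) = (5*(1/5))*H + H*O = 1*H + H*O = H + H*O)
u = 18 (u = 2*(4 + 5) = 2*9 = 18)
(u + L(6, 1))**3 = (18 + 6*(1 + 1))**3 = (18 + 6*2)**3 = (18 + 12)**3 = 30**3 = 27000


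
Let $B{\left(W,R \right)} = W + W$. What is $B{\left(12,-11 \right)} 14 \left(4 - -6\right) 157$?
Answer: $527520$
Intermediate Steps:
$B{\left(W,R \right)} = 2 W$
$B{\left(12,-11 \right)} 14 \left(4 - -6\right) 157 = 2 \cdot 12 \cdot 14 \left(4 - -6\right) 157 = 24 \cdot 14 \left(4 + 6\right) 157 = 24 \cdot 14 \cdot 10 \cdot 157 = 24 \cdot 140 \cdot 157 = 3360 \cdot 157 = 527520$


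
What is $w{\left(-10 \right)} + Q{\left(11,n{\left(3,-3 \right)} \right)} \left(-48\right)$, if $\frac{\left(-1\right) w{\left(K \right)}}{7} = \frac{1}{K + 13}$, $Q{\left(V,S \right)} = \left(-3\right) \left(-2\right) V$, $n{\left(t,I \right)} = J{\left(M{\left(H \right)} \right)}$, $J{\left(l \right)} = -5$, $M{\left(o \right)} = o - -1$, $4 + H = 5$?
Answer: $- \frac{9511}{3} \approx -3170.3$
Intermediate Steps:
$H = 1$ ($H = -4 + 5 = 1$)
$M{\left(o \right)} = 1 + o$ ($M{\left(o \right)} = o + 1 = 1 + o$)
$n{\left(t,I \right)} = -5$
$Q{\left(V,S \right)} = 6 V$
$w{\left(K \right)} = - \frac{7}{13 + K}$ ($w{\left(K \right)} = - \frac{7}{K + 13} = - \frac{7}{13 + K}$)
$w{\left(-10 \right)} + Q{\left(11,n{\left(3,-3 \right)} \right)} \left(-48\right) = - \frac{7}{13 - 10} + 6 \cdot 11 \left(-48\right) = - \frac{7}{3} + 66 \left(-48\right) = \left(-7\right) \frac{1}{3} - 3168 = - \frac{7}{3} - 3168 = - \frac{9511}{3}$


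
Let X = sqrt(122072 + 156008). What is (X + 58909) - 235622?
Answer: -176713 + 8*sqrt(4345) ≈ -1.7619e+5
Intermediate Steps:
X = 8*sqrt(4345) (X = sqrt(278080) = 8*sqrt(4345) ≈ 527.33)
(X + 58909) - 235622 = (8*sqrt(4345) + 58909) - 235622 = (58909 + 8*sqrt(4345)) - 235622 = -176713 + 8*sqrt(4345)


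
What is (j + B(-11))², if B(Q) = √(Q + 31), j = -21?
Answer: 461 - 84*√5 ≈ 273.17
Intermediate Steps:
B(Q) = √(31 + Q)
(j + B(-11))² = (-21 + √(31 - 11))² = (-21 + √20)² = (-21 + 2*√5)²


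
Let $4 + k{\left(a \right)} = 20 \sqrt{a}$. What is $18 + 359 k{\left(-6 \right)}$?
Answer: $-1418 + 7180 i \sqrt{6} \approx -1418.0 + 17587.0 i$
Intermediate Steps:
$k{\left(a \right)} = -4 + 20 \sqrt{a}$
$18 + 359 k{\left(-6 \right)} = 18 + 359 \left(-4 + 20 \sqrt{-6}\right) = 18 + 359 \left(-4 + 20 i \sqrt{6}\right) = 18 - \left(1436 - 7180 i \sqrt{6}\right) = -1418 + 7180 i \sqrt{6}$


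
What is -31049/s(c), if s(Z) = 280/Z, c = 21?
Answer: -93147/40 ≈ -2328.7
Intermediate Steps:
-31049/s(c) = -31049/(280/21) = -31049/(280*(1/21)) = -31049/40/3 = -31049*3/40 = -93147/40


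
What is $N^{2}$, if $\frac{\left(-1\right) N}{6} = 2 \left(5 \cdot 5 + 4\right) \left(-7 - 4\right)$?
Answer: $14653584$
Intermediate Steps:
$N = 3828$ ($N = - 6 \cdot 2 \left(5 \cdot 5 + 4\right) \left(-7 - 4\right) = - 6 \cdot 2 \left(25 + 4\right) \left(-11\right) = - 6 \cdot 2 \cdot 29 \left(-11\right) = - 6 \cdot 2 \left(-319\right) = \left(-6\right) \left(-638\right) = 3828$)
$N^{2} = 3828^{2} = 14653584$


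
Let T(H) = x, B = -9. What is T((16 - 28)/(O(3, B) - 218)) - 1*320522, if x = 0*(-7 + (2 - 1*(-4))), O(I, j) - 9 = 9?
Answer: -320522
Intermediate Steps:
O(I, j) = 18 (O(I, j) = 9 + 9 = 18)
x = 0 (x = 0*(-7 + (2 + 4)) = 0*(-7 + 6) = 0*(-1) = 0)
T(H) = 0
T((16 - 28)/(O(3, B) - 218)) - 1*320522 = 0 - 1*320522 = 0 - 320522 = -320522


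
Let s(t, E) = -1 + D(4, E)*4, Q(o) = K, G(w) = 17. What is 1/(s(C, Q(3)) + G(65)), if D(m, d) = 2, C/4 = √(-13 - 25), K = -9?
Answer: 1/24 ≈ 0.041667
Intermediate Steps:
Q(o) = -9
C = 4*I*√38 (C = 4*√(-13 - 25) = 4*√(-38) = 4*(I*√38) = 4*I*√38 ≈ 24.658*I)
s(t, E) = 7 (s(t, E) = -1 + 2*4 = -1 + 8 = 7)
1/(s(C, Q(3)) + G(65)) = 1/(7 + 17) = 1/24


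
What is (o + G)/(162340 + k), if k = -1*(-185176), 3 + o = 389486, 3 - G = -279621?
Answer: 669107/347516 ≈ 1.9254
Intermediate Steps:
G = 279624 (G = 3 - 1*(-279621) = 3 + 279621 = 279624)
o = 389483 (o = -3 + 389486 = 389483)
k = 185176
(o + G)/(162340 + k) = (389483 + 279624)/(162340 + 185176) = 669107/347516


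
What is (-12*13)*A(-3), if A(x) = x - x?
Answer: 0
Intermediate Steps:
A(x) = 0
(-12*13)*A(-3) = -12*13*0 = -156*0 = 0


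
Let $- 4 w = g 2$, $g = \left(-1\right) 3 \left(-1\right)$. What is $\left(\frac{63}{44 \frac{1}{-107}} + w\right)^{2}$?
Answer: $\frac{46335249}{1936} \approx 23934.0$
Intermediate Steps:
$g = 3$ ($g = \left(-3\right) \left(-1\right) = 3$)
$w = - \frac{3}{2}$ ($w = - \frac{3 \cdot 2}{4} = \left(- \frac{1}{4}\right) 6 = - \frac{3}{2} \approx -1.5$)
$\left(\frac{63}{44 \frac{1}{-107}} + w\right)^{2} = \left(\frac{63}{44 \frac{1}{-107}} - \frac{3}{2}\right)^{2} = \left(\frac{63}{44 \left(- \frac{1}{107}\right)} - \frac{3}{2}\right)^{2} = \left(\frac{63}{- \frac{44}{107}} - \frac{3}{2}\right)^{2} = \left(63 \left(- \frac{107}{44}\right) - \frac{3}{2}\right)^{2} = \left(- \frac{6741}{44} - \frac{3}{2}\right)^{2} = \left(- \frac{6807}{44}\right)^{2} = \frac{46335249}{1936}$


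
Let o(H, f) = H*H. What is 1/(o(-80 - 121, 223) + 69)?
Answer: 1/40470 ≈ 2.4710e-5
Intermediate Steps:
o(H, f) = H**2
1/(o(-80 - 121, 223) + 69) = 1/((-80 - 121)**2 + 69) = 1/((-201)**2 + 69) = 1/(40401 + 69) = 1/40470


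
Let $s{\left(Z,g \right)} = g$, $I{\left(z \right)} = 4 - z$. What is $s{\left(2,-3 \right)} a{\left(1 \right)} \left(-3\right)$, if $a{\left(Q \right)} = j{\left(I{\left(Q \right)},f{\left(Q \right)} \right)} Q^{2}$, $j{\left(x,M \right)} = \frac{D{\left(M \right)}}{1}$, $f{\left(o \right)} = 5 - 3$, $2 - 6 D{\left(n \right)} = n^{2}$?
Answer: $-3$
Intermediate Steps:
$D{\left(n \right)} = \frac{1}{3} - \frac{n^{2}}{6}$
$f{\left(o \right)} = 2$
$j{\left(x,M \right)} = \frac{1}{3} - \frac{M^{2}}{6}$ ($j{\left(x,M \right)} = \frac{\frac{1}{3} - \frac{M^{2}}{6}}{1} = \left(\frac{1}{3} - \frac{M^{2}}{6}\right) 1 = \frac{1}{3} - \frac{M^{2}}{6}$)
$a{\left(Q \right)} = - \frac{Q^{2}}{3}$ ($a{\left(Q \right)} = \left(\frac{1}{3} - \frac{2^{2}}{6}\right) Q^{2} = \left(\frac{1}{3} - \frac{2}{3}\right) Q^{2} = - \frac{Q^{2}}{3}$)
$s{\left(2,-3 \right)} a{\left(1 \right)} \left(-3\right) = - 3 \left(- \frac{1^{2}}{3}\right) \left(-3\right) = - 3 \left(\left(- \frac{1}{3}\right) 1\right) \left(-3\right) = \left(-3\right) \left(- \frac{1}{3}\right) \left(-3\right) = 1 \left(-3\right) = -3$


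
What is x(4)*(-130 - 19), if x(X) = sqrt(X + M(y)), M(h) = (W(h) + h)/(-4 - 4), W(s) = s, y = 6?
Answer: -149*sqrt(10)/2 ≈ -235.59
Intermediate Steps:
M(h) = -h/4 (M(h) = (h + h)/(-4 - 4) = (2*h)/(-8) = (2*h)*(-1/8) = -h/4)
x(X) = sqrt(-3/2 + X) (x(X) = sqrt(X - 1/4*6) = sqrt(X - 3/2) = sqrt(-3/2 + X))
x(4)*(-130 - 19) = (sqrt(-6 + 4*4)/2)*(-130 - 19) = (sqrt(-6 + 16)/2)*(-149) = (sqrt(10)/2)*(-149) = -149*sqrt(10)/2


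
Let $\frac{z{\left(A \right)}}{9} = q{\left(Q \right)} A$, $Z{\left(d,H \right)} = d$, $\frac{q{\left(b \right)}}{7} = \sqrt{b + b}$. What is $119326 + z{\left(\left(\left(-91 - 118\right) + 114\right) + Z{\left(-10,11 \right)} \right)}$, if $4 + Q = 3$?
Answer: $119326 - 6615 i \sqrt{2} \approx 1.1933 \cdot 10^{5} - 9355.0 i$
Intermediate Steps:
$Q = -1$ ($Q = -4 + 3 = -1$)
$q{\left(b \right)} = 7 \sqrt{2} \sqrt{b}$ ($q{\left(b \right)} = 7 \sqrt{b + b} = 7 \sqrt{2 b} = 7 \sqrt{2} \sqrt{b}$)
$z{\left(A \right)} = 63 i A \sqrt{2}$ ($z{\left(A \right)} = 9 \cdot 7 \sqrt{2} \sqrt{-1} A = 9 \cdot 7 \sqrt{2} i A = 9 \cdot 7 i \sqrt{2} A = 9 \cdot 7 i A \sqrt{2} = 63 i A \sqrt{2}$)
$119326 + z{\left(\left(\left(-91 - 118\right) + 114\right) + Z{\left(-10,11 \right)} \right)} = 119326 + 63 i \left(\left(\left(-91 - 118\right) + 114\right) - 10\right) \sqrt{2} = 119326 + 63 i \left(\left(-209 + 114\right) - 10\right) \sqrt{2} = 119326 + 63 i \left(-95 - 10\right) \sqrt{2} = 119326 + 63 i \left(-105\right) \sqrt{2} = 119326 - 6615 i \sqrt{2}$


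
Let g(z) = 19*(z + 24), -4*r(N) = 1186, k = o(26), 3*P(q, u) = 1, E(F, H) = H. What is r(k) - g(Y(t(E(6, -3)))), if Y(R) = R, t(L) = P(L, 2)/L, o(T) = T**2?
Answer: -13507/18 ≈ -750.39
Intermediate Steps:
P(q, u) = 1/3 (P(q, u) = (1/3)*1 = 1/3)
t(L) = 1/(3*L)
k = 676 (k = 26**2 = 676)
r(N) = -593/2 (r(N) = -1/4*1186 = -593/2)
g(z) = 456 + 19*z (g(z) = 19*(24 + z) = 456 + 19*z)
r(k) - g(Y(t(E(6, -3)))) = -593/2 - (456 + 19*((1/3)/(-3))) = -593/2 - (456 + 19*((1/3)*(-1/3))) = -593/2 - (456 + 19*(-1/9)) = -593/2 - (456 - 19/9) = -593/2 - 1*4085/9 = -593/2 - 4085/9 = -13507/18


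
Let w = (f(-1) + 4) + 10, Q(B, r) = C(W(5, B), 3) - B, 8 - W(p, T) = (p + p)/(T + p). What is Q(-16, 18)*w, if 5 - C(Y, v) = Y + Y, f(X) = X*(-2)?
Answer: 560/11 ≈ 50.909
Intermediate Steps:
W(p, T) = 8 - 2*p/(T + p) (W(p, T) = 8 - (p + p)/(T + p) = 8 - 2*p/(T + p))
f(X) = -2*X
C(Y, v) = 5 - 2*Y (C(Y, v) = 5 - (Y + Y) = 5 - 2*Y)
Q(B, r) = 5 - B - 4*(15 + 4*B)/(5 + B) (Q(B, r) = (5 - 4*(3*5 + 4*B)/(B + 5)) - B = (5 - 4*(15 + 4*B)/(5 + B)) - B = 5 - B - 4*(15 + 4*B)/(5 + B))
w = 16 (w = (-2*(-1) + 4) + 10 = (2 + 4) + 10 = 6 + 10 = 16)
Q(-16, 18)*w = ((-35 - 1*(-16)**2 - 16*(-16))/(5 - 16))*16 = ((-35 - 1*256 + 256)/(-11))*16 = -(-35 - 256 + 256)/11*16 = -1/11*(-35)*16 = (35/11)*16 = 560/11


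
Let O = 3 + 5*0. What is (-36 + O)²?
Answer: 1089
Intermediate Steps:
O = 3 (O = 3 + 0 = 3)
(-36 + O)² = (-36 + 3)² = (-33)² = 1089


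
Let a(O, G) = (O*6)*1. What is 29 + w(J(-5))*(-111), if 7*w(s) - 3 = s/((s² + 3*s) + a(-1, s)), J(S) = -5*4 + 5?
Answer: -6985/406 ≈ -17.204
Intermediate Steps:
J(S) = -15 (J(S) = -20 + 5 = -15)
a(O, G) = 6*O (a(O, G) = (6*O)*1 = 6*O)
w(s) = 3/7 + s/(7*(-6 + s² + 3*s)) (w(s) = 3/7 + (s/((s² + 3*s) + 6*(-1)))/7 = 3/7 + (s/((s² + 3*s) - 6))/7 = 3/7 + (s/(-6 + s² + 3*s))/7 = 3/7 + s/(7*(-6 + s² + 3*s)))
29 + w(J(-5))*(-111) = 29 + ((-18 + 3*(-15)² + 10*(-15))/(7*(-6 + (-15)² + 3*(-15))))*(-111) = 29 + ((-18 + 3*225 - 150)/(7*(-6 + 225 - 45)))*(-111) = 29 + ((⅐)*(-18 + 675 - 150)/174)*(-111) = 29 + ((⅐)*(1/174)*507)*(-111) = 29 + (169/406)*(-111) = 29 - 18759/406 = -6985/406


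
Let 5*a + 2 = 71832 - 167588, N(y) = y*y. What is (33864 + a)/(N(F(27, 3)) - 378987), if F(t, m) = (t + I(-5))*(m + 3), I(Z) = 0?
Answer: -73562/1763715 ≈ -0.041709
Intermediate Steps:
F(t, m) = t*(3 + m) (F(t, m) = (t + 0)*(m + 3) = t*(3 + m))
N(y) = y**2
a = -95758/5 (a = -2/5 + (71832 - 167588)/5 = -2/5 + (1/5)*(-95756) = -2/5 - 95756/5 = -95758/5 ≈ -19152.)
(33864 + a)/(N(F(27, 3)) - 378987) = (33864 - 95758/5)/((27*(3 + 3))**2 - 378987) = 73562/(5*((27*6)**2 - 378987)) = 73562/(5*(162**2 - 378987)) = 73562/(5*(26244 - 378987)) = (73562/5)/(-352743) = (73562/5)*(-1/352743) = -73562/1763715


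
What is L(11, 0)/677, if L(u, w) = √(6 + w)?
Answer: √6/677 ≈ 0.0036182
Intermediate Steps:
L(11, 0)/677 = √(6 + 0)/677 = √6*(1/677) = √6/677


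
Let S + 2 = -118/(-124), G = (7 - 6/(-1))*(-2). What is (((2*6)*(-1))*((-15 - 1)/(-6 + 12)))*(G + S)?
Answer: -26832/31 ≈ -865.55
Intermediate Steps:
G = -26 (G = (7 - 6*(-1))*(-2) = (7 + 6)*(-2) = 13*(-2) = -26)
S = -65/62 (S = -2 - 118/(-124) = -2 - 118*(-1/124) = -2 + 59/62 = -65/62 ≈ -1.0484)
(((2*6)*(-1))*((-15 - 1)/(-6 + 12)))*(G + S) = (((2*6)*(-1))*((-15 - 1)/(-6 + 12)))*(-26 - 65/62) = ((12*(-1))*(-16/6))*(-1677/62) = -(-192)/6*(-1677/62) = -12*(-8/3)*(-1677/62) = 32*(-1677/62) = -26832/31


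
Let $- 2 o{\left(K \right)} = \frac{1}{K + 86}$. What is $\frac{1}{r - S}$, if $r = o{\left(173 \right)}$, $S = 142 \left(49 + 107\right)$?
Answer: $- \frac{518}{11474737} \approx -4.5143 \cdot 10^{-5}$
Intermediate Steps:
$S = 22152$ ($S = 142 \cdot 156 = 22152$)
$o{\left(K \right)} = - \frac{1}{2 \left(86 + K\right)}$ ($o{\left(K \right)} = - \frac{1}{2 \left(K + 86\right)} = - \frac{1}{2 \left(86 + K\right)}$)
$r = - \frac{1}{518}$ ($r = - \frac{1}{172 + 2 \cdot 173} = - \frac{1}{172 + 346} = - \frac{1}{518} \approx -0.0019305$)
$\frac{1}{r - S} = \frac{1}{- \frac{1}{518} - 22152} = \frac{1}{- \frac{11474737}{518}} = - \frac{518}{11474737}$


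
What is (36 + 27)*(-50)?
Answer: -3150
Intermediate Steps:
(36 + 27)*(-50) = 63*(-50) = -3150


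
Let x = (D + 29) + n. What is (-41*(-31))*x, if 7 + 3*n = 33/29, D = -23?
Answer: 447392/87 ≈ 5142.4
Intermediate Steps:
n = -170/87 (n = -7/3 + (33/29)/3 = -7/3 + (33*(1/29))/3 = -7/3 + (⅓)*(33/29) = -7/3 + 11/29 = -170/87 ≈ -1.9540)
x = 352/87 (x = (-23 + 29) - 170/87 = 6 - 170/87 = 352/87 ≈ 4.0460)
(-41*(-31))*x = -41*(-31)*(352/87) = 1271*(352/87) = 447392/87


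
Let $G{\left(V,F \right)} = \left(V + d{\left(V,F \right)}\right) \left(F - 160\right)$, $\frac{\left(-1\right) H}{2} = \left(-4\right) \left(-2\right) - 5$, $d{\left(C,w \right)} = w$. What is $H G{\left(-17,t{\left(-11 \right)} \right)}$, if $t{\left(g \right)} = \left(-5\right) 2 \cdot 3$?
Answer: $-53580$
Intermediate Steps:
$t{\left(g \right)} = -30$ ($t{\left(g \right)} = \left(-10\right) 3 = -30$)
$H = -6$ ($H = - 2 \left(\left(-4\right) \left(-2\right) - 5\right) = - 2 \left(8 - 5\right) = \left(-2\right) 3 = -6$)
$G{\left(V,F \right)} = \left(-160 + F\right) \left(F + V\right)$ ($G{\left(V,F \right)} = \left(V + F\right) \left(F - 160\right) = \left(F + V\right) \left(-160 + F\right) = \left(-160 + F\right) \left(F + V\right)$)
$H G{\left(-17,t{\left(-11 \right)} \right)} = - 6 \left(\left(-30\right)^{2} - -4800 - -2720 - -510\right) = - 6 \left(900 + 4800 + 2720 + 510\right) = \left(-6\right) 8930 = -53580$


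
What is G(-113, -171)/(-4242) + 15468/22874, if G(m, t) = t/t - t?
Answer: 15420232/24257877 ≈ 0.63568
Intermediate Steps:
G(m, t) = 1 - t
G(-113, -171)/(-4242) + 15468/22874 = (1 - 1*(-171))/(-4242) + 15468/22874 = (1 + 171)*(-1/4242) + 15468*(1/22874) = 172*(-1/4242) + 7734/11437 = -86/2121 + 7734/11437 = 15420232/24257877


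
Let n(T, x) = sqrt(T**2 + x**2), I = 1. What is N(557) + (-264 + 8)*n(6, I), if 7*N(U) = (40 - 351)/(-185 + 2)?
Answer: 311/1281 - 256*sqrt(37) ≈ -1556.9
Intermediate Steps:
N(U) = 311/1281 (N(U) = ((40 - 351)/(-185 + 2))/7 = (-311/(-183))/7 = (-311*(-1/183))/7 = (1/7)*(311/183) = 311/1281)
N(557) + (-264 + 8)*n(6, I) = 311/1281 + (-264 + 8)*sqrt(6**2 + 1**2) = 311/1281 - 256*sqrt(36 + 1) = 311/1281 - 256*sqrt(37)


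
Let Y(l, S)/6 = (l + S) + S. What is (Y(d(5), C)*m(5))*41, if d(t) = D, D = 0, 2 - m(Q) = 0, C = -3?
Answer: -2952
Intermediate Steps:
m(Q) = 2 (m(Q) = 2 - 1*0 = 2 + 0 = 2)
d(t) = 0
Y(l, S) = 6*l + 12*S (Y(l, S) = 6*((l + S) + S) = 6*((S + l) + S) = 6*(l + 2*S) = 6*l + 12*S)
(Y(d(5), C)*m(5))*41 = ((6*0 + 12*(-3))*2)*41 = ((0 - 36)*2)*41 = -36*2*41 = -72*41 = -2952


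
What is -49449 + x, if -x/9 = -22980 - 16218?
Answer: 303333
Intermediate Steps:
x = 352782 (x = -9*(-22980 - 16218) = -9*(-39198) = 352782)
-49449 + x = -49449 + 352782 = 303333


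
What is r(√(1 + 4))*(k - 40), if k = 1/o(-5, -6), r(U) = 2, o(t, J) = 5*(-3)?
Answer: -1202/15 ≈ -80.133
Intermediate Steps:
o(t, J) = -15
k = -1/15 (k = 1/(-15) = -1/15 ≈ -0.066667)
r(√(1 + 4))*(k - 40) = 2*(-1/15 - 40) = 2*(-601/15) = -1202/15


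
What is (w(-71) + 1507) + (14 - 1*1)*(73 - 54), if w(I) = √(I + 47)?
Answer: 1754 + 2*I*√6 ≈ 1754.0 + 4.899*I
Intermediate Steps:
w(I) = √(47 + I)
(w(-71) + 1507) + (14 - 1*1)*(73 - 54) = (√(47 - 71) + 1507) + (14 - 1*1)*(73 - 54) = (√(-24) + 1507) + (14 - 1)*19 = (2*I*√6 + 1507) + 13*19 = (1507 + 2*I*√6) + 247 = 1754 + 2*I*√6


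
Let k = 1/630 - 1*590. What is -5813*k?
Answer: 2160686287/630 ≈ 3.4297e+6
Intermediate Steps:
k = -371699/630 (k = 1/630 - 590 = -371699/630 ≈ -590.00)
-5813*k = -5813*(-371699/630) = 2160686287/630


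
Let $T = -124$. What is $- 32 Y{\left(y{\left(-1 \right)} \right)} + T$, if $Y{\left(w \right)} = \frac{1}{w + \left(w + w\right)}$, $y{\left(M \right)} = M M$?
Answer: $- \frac{404}{3} \approx -134.67$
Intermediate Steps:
$y{\left(M \right)} = M^{2}$
$Y{\left(w \right)} = \frac{1}{3 w}$ ($Y{\left(w \right)} = \frac{1}{w + 2 w} = \frac{1}{3 w}$)
$- 32 Y{\left(y{\left(-1 \right)} \right)} + T = - 32 \frac{1}{3 \left(-1\right)^{2}} - 124 = - 32 \frac{1}{3 \cdot 1} - 124 = - 32 \cdot \frac{1}{3} \cdot 1 - 124 = \left(-32\right) \frac{1}{3} - 124 = - \frac{32}{3} - 124 = - \frac{404}{3}$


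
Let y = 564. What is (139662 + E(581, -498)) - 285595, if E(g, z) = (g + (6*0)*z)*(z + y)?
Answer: -107587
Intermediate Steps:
E(g, z) = g*(564 + z) (E(g, z) = (g + (6*0)*z)*(z + 564) = (g + 0*z)*(564 + z) = (g + 0)*(564 + z) = g*(564 + z))
(139662 + E(581, -498)) - 285595 = (139662 + 581*(564 - 498)) - 285595 = (139662 + 581*66) - 285595 = (139662 + 38346) - 285595 = 178008 - 285595 = -107587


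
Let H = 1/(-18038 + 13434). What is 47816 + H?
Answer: 220144863/4604 ≈ 47816.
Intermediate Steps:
H = -1/4604 (H = 1/(-4604) = -1/4604 ≈ -0.00021720)
47816 + H = 47816 - 1/4604 = 220144863/4604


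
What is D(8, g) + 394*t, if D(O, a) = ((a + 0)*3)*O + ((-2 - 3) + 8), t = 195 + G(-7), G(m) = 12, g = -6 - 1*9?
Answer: 81201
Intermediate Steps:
g = -15 (g = -6 - 9 = -15)
t = 207 (t = 195 + 12 = 207)
D(O, a) = 3 + 3*O*a (D(O, a) = (a*3)*O + (-5 + 8) = (3*a)*O + 3 = 3*O*a + 3 = 3 + 3*O*a)
D(8, g) + 394*t = (3 + 3*8*(-15)) + 394*207 = (3 - 360) + 81558 = -357 + 81558 = 81201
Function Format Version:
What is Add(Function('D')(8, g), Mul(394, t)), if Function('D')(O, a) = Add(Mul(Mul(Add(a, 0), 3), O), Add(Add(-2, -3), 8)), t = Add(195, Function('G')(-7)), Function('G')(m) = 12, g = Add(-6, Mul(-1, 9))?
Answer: 81201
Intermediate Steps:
g = -15 (g = Add(-6, -9) = -15)
t = 207 (t = Add(195, 12) = 207)
Function('D')(O, a) = Add(3, Mul(3, O, a)) (Function('D')(O, a) = Add(Mul(Mul(a, 3), O), Add(-5, 8)) = Add(Mul(Mul(3, a), O), 3) = Add(Mul(3, O, a), 3) = Add(3, Mul(3, O, a)))
Add(Function('D')(8, g), Mul(394, t)) = Add(Add(3, Mul(3, 8, -15)), Mul(394, 207)) = Add(Add(3, -360), 81558) = Add(-357, 81558) = 81201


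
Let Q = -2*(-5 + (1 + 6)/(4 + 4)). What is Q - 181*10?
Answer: -7207/4 ≈ -1801.8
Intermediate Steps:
Q = 33/4 (Q = -2*(-5 + 7/8) = -2*(-33/8) = 33/4 ≈ 8.2500)
Q - 181*10 = 33/4 - 181*10 = 33/4 - 1810 = -7207/4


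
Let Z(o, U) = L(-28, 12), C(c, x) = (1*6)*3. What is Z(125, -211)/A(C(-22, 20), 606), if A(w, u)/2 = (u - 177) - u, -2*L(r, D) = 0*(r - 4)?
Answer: 0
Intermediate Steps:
L(r, D) = 0 (L(r, D) = -0*(r - 4) = -0*(-4 + r) = -½*0 = 0)
C(c, x) = 18 (C(c, x) = 6*3 = 18)
Z(o, U) = 0
A(w, u) = -354 (A(w, u) = 2*((u - 177) - u) = 2*((-177 + u) - u) = 2*(-177) = -354)
Z(125, -211)/A(C(-22, 20), 606) = 0/(-354) = 0*(-1/354) = 0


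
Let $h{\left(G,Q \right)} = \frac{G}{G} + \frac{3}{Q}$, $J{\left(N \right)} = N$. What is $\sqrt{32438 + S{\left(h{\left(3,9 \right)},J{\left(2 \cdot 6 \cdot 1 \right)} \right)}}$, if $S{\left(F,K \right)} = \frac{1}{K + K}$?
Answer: $\frac{\sqrt{4671078}}{12} \approx 180.11$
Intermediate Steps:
$h{\left(G,Q \right)} = 1 + \frac{3}{Q}$
$S{\left(F,K \right)} = \frac{1}{2 K}$
$\sqrt{32438 + S{\left(h{\left(3,9 \right)},J{\left(2 \cdot 6 \cdot 1 \right)} \right)}} = \sqrt{32438 + \frac{1}{2 \cdot 2 \cdot 6 \cdot 1}} = \sqrt{32438 + \frac{1}{2 \cdot 12 \cdot 1}} = \sqrt{32438 + \frac{1}{2 \cdot 12}} = \sqrt{32438 + \frac{1}{2} \cdot \frac{1}{12}} = \sqrt{32438 + \frac{1}{24}} = \sqrt{\frac{778513}{24}} = \frac{\sqrt{4671078}}{12}$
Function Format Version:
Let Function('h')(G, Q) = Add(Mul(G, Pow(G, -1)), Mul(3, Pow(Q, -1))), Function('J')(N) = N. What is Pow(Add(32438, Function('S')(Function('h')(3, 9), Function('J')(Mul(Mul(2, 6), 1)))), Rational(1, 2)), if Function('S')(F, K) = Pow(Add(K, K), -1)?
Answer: Mul(Rational(1, 12), Pow(4671078, Rational(1, 2))) ≈ 180.11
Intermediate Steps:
Function('h')(G, Q) = Add(1, Mul(3, Pow(Q, -1)))
Function('S')(F, K) = Mul(Rational(1, 2), Pow(K, -1)) (Function('S')(F, K) = Pow(Mul(2, K), -1) = Mul(Rational(1, 2), Pow(K, -1)))
Pow(Add(32438, Function('S')(Function('h')(3, 9), Function('J')(Mul(Mul(2, 6), 1)))), Rational(1, 2)) = Pow(Add(32438, Mul(Rational(1, 2), Pow(Mul(Mul(2, 6), 1), -1))), Rational(1, 2)) = Pow(Add(32438, Mul(Rational(1, 2), Pow(Mul(12, 1), -1))), Rational(1, 2)) = Pow(Add(32438, Mul(Rational(1, 2), Pow(12, -1))), Rational(1, 2)) = Pow(Add(32438, Mul(Rational(1, 2), Rational(1, 12))), Rational(1, 2)) = Pow(Add(32438, Rational(1, 24)), Rational(1, 2)) = Pow(Rational(778513, 24), Rational(1, 2)) = Mul(Rational(1, 12), Pow(4671078, Rational(1, 2)))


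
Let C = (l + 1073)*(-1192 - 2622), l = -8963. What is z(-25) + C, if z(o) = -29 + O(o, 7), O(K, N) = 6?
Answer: 30092437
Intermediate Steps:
z(o) = -23 (z(o) = -29 + 6 = -23)
C = 30092460 (C = (-8963 + 1073)*(-1192 - 2622) = -7890*(-3814) = 30092460)
z(-25) + C = -23 + 30092460 = 30092437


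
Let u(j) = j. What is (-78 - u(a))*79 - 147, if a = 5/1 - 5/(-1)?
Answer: -7099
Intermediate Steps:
a = 10 (a = 5*1 - 5*(-1) = 5 + 5 = 10)
(-78 - u(a))*79 - 147 = (-78 - 1*10)*79 - 147 = (-78 - 10)*79 - 147 = -88*79 - 147 = -6952 - 147 = -7099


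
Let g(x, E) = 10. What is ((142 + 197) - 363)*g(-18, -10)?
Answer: -240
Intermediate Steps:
((142 + 197) - 363)*g(-18, -10) = ((142 + 197) - 363)*10 = (339 - 363)*10 = -24*10 = -240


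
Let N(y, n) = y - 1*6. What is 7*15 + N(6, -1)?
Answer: 105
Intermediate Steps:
N(y, n) = -6 + y (N(y, n) = y - 6 = -6 + y)
7*15 + N(6, -1) = 7*15 + (-6 + 6) = 105 + 0 = 105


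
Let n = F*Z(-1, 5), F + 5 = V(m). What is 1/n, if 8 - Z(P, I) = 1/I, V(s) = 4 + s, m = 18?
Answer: 5/663 ≈ 0.0075415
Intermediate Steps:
F = 17 (F = -5 + (4 + 18) = -5 + 22 = 17)
Z(P, I) = 8 - 1/I
n = 663/5 (n = 17*(8 - 1/5) = 17*(39/5) = 663/5 ≈ 132.60)
1/n = 1/(663/5) = 5/663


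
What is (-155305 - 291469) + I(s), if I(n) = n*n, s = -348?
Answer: -325670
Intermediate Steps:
I(n) = n²
(-155305 - 291469) + I(s) = (-155305 - 291469) + (-348)² = -446774 + 121104 = -325670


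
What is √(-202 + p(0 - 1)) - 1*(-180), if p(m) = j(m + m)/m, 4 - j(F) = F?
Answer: 180 + 4*I*√13 ≈ 180.0 + 14.422*I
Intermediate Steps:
j(F) = 4 - F
p(m) = (4 - 2*m)/m (p(m) = (4 - (m + m))/m = (4 - 2*m)/m)
√(-202 + p(0 - 1)) - 1*(-180) = √(-202 + (-2 + 4/(0 - 1))) - 1*(-180) = √(-202 + (-2 + 4/(-1))) + 180 = √(-202 + (-2 + 4*(-1))) + 180 = √(-202 + (-2 - 4)) + 180 = √(-202 - 6) + 180 = √(-208) + 180 = 4*I*√13 + 180 = 180 + 4*I*√13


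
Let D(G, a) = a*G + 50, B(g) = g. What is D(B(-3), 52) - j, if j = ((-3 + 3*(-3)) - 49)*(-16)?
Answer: -1082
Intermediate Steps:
j = 976 (j = ((-3 - 9) - 49)*(-16) = (-12 - 49)*(-16) = -61*(-16) = 976)
D(G, a) = 50 + G*a (D(G, a) = G*a + 50 = 50 + G*a)
D(B(-3), 52) - j = (50 - 3*52) - 1*976 = (50 - 156) - 976 = -106 - 976 = -1082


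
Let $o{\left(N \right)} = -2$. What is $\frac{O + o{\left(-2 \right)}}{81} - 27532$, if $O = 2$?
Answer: $-27532$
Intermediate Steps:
$\frac{O + o{\left(-2 \right)}}{81} - 27532 = \frac{2 - 2}{81} - 27532 = 0 \cdot \frac{1}{81} - 27532 = 0 - 27532 = -27532$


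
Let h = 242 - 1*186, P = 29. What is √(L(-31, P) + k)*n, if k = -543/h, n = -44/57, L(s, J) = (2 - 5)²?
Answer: -11*I*√546/399 ≈ -0.64419*I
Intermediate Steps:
L(s, J) = 9 (L(s, J) = (-3)² = 9)
h = 56 (h = 242 - 186 = 56)
n = -44/57 (n = -44*1/57 = -44/57 ≈ -0.77193)
k = -543/56 ≈ -9.6964
√(L(-31, P) + k)*n = √(9 - 543/56)*(-44/57) = √(-39/56)*(-44/57) = (I*√546/28)*(-44/57) = -11*I*√546/399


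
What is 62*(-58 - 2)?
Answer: -3720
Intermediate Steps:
62*(-58 - 2) = 62*(-60) = -3720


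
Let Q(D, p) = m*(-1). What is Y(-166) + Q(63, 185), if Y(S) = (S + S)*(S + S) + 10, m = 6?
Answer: 110228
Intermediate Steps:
Q(D, p) = -6 (Q(D, p) = 6*(-1) = -6)
Y(S) = 10 + 4*S**2 (Y(S) = (2*S)*(2*S) + 10 = 4*S**2 + 10 = 10 + 4*S**2)
Y(-166) + Q(63, 185) = (10 + 4*(-166)**2) - 6 = (10 + 4*27556) - 6 = (10 + 110224) - 6 = 110234 - 6 = 110228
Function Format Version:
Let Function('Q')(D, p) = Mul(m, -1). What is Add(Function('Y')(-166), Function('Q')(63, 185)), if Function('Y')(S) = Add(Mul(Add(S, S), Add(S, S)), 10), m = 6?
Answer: 110228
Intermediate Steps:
Function('Q')(D, p) = -6 (Function('Q')(D, p) = Mul(6, -1) = -6)
Function('Y')(S) = Add(10, Mul(4, Pow(S, 2))) (Function('Y')(S) = Add(Mul(Mul(2, S), Mul(2, S)), 10) = Add(Mul(4, Pow(S, 2)), 10) = Add(10, Mul(4, Pow(S, 2))))
Add(Function('Y')(-166), Function('Q')(63, 185)) = Add(Add(10, Mul(4, Pow(-166, 2))), -6) = Add(Add(10, Mul(4, 27556)), -6) = Add(Add(10, 110224), -6) = Add(110234, -6) = 110228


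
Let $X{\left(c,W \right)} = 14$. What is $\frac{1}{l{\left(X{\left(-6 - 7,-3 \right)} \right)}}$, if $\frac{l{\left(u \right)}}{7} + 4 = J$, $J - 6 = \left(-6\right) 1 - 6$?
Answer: $- \frac{1}{70} \approx -0.014286$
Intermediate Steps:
$J = -6$ ($J = 6 - 12 = -6$)
$l{\left(u \right)} = -70$ ($l{\left(u \right)} = -28 + 7 \left(-6\right) = -28 - 42 = -70$)
$\frac{1}{l{\left(X{\left(-6 - 7,-3 \right)} \right)}} = \frac{1}{-70} = - \frac{1}{70}$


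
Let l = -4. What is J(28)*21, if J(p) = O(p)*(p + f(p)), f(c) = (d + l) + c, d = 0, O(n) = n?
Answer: 30576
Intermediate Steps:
f(c) = -4 + c (f(c) = (0 - 4) + c = -4 + c)
J(p) = p*(-4 + 2*p) (J(p) = p*(p + (-4 + p)) = p*(-4 + 2*p))
J(28)*21 = (2*28*(-2 + 28))*21 = (2*28*26)*21 = 1456*21 = 30576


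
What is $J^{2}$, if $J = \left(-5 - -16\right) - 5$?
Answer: $36$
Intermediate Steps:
$J = 6$ ($J = \left(-5 + 16\right) - 5 = 11 - 5 = 6$)
$J^{2} = 6^{2} = 36$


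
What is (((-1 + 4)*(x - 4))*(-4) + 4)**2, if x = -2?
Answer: 5776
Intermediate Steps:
(((-1 + 4)*(x - 4))*(-4) + 4)**2 = (((-1 + 4)*(-2 - 4))*(-4) + 4)**2 = ((3*(-6))*(-4) + 4)**2 = (-18*(-4) + 4)**2 = (72 + 4)**2 = 76**2 = 5776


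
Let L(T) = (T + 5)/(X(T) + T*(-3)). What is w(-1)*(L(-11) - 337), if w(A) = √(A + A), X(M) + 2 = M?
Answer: -3373*I*√2/10 ≈ -477.01*I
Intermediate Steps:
X(M) = -2 + M
L(T) = (5 + T)/(-2 - 2*T) (L(T) = (T + 5)/((-2 + T) + T*(-3)) = (5 + T)/((-2 + T) - 3*T) = (5 + T)/(-2 - 2*T))
w(A) = √2*√A (w(A) = √(2*A) = √2*√A)
w(-1)*(L(-11) - 337) = (√2*√(-1))*((-5 - 1*(-11))/(2*(1 - 11)) - 337) = (√2*I)*((½)*(-5 + 11)/(-10) - 337) = (I*√2)*((½)*(-⅒)*6 - 337) = (I*√2)*(-3/10 - 337) = (I*√2)*(-3373/10) = -3373*I*√2/10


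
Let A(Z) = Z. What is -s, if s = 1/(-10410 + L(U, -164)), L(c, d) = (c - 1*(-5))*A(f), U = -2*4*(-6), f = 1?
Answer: 1/10357 ≈ 9.6553e-5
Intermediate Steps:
U = 48 (U = -8*(-6) = 48)
L(c, d) = 5 + c (L(c, d) = (c - 1*(-5))*1 = (c + 5)*1 = (5 + c)*1 = 5 + c)
s = -1/10357 (s = 1/(-10410 + (5 + 48)) = 1/(-10410 + 53) = 1/(-10357) = -1/10357 ≈ -9.6553e-5)
-s = -1*(-1/10357) = 1/10357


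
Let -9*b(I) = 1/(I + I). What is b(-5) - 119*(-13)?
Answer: 139231/90 ≈ 1547.0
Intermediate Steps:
b(I) = -1/(18*I) (b(I) = -1/(9*(I + I)) = -1/(2*I)/9 = -1/(18*I))
b(-5) - 119*(-13) = -1/18/(-5) - 119*(-13) = -1/18*(-1/5) + 1547 = 1/90 + 1547 = 139231/90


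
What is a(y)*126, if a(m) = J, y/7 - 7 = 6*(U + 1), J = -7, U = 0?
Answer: -882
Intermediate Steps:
y = 91 (y = 49 + 7*(6*(0 + 1)) = 49 + 7*(6*1) = 49 + 7*6 = 49 + 42 = 91)
a(m) = -7
a(y)*126 = -7*126 = -882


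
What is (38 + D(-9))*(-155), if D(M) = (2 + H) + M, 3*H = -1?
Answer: -14260/3 ≈ -4753.3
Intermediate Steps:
H = -⅓ (H = (⅓)*(-1) = -⅓ ≈ -0.33333)
D(M) = 5/3 + M (D(M) = (2 - ⅓) + M = 5/3 + M)
(38 + D(-9))*(-155) = (38 + (5/3 - 9))*(-155) = (38 - 22/3)*(-155) = (92/3)*(-155) = -14260/3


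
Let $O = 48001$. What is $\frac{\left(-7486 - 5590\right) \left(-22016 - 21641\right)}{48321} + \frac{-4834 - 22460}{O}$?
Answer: $\frac{3914354388794}{331350903} \approx 11813.0$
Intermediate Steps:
$\frac{\left(-7486 - 5590\right) \left(-22016 - 21641\right)}{48321} + \frac{-4834 - 22460}{O} = \frac{\left(-7486 - 5590\right) \left(-22016 - 21641\right)}{48321} + \frac{-4834 - 22460}{48001} = \left(-13076\right) \left(-43657\right) \frac{1}{48321} - \frac{27294}{48001} = 570858932 \cdot \frac{1}{48321} - \frac{27294}{48001} = \frac{81551276}{6903} - \frac{27294}{48001} = \frac{3914354388794}{331350903}$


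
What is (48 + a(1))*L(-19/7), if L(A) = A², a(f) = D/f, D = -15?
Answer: 11913/49 ≈ 243.12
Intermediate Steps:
a(f) = -15/f
(48 + a(1))*L(-19/7) = (48 - 15/1)*(-19/7)² = (48 - 15*1)*(-19*⅐)² = (48 - 15)*(-19/7)² = 33*(361/49) = 11913/49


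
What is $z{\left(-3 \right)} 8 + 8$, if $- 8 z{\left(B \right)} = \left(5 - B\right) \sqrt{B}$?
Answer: $8 - 8 i \sqrt{3} \approx 8.0 - 13.856 i$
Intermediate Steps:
$z{\left(B \right)} = - \frac{\sqrt{B} \left(5 - B\right)}{8}$ ($z{\left(B \right)} = - \frac{\left(5 - B\right) \sqrt{B}}{8} = - \frac{\sqrt{B} \left(5 - B\right)}{8}$)
$z{\left(-3 \right)} 8 + 8 = \frac{\sqrt{-3} \left(-5 - 3\right)}{8} \cdot 8 + 8 = \frac{1}{8} i \sqrt{3} \left(-8\right) 8 + 8 = - i \sqrt{3} \cdot 8 + 8 = - 8 i \sqrt{3} + 8 = 8 - 8 i \sqrt{3}$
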